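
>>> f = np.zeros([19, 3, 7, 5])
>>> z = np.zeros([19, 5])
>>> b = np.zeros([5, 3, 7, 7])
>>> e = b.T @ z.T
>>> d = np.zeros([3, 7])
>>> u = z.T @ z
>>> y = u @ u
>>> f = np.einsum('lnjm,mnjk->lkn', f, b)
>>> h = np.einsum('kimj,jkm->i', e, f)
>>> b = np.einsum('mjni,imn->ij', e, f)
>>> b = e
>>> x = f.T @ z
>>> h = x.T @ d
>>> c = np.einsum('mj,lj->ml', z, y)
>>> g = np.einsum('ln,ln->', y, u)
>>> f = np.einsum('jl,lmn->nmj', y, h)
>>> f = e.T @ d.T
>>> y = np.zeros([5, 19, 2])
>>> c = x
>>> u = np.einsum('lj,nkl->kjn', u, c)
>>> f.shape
(19, 3, 7, 3)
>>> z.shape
(19, 5)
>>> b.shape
(7, 7, 3, 19)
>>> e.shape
(7, 7, 3, 19)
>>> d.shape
(3, 7)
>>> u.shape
(7, 5, 3)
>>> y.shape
(5, 19, 2)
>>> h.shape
(5, 7, 7)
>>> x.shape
(3, 7, 5)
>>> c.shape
(3, 7, 5)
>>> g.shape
()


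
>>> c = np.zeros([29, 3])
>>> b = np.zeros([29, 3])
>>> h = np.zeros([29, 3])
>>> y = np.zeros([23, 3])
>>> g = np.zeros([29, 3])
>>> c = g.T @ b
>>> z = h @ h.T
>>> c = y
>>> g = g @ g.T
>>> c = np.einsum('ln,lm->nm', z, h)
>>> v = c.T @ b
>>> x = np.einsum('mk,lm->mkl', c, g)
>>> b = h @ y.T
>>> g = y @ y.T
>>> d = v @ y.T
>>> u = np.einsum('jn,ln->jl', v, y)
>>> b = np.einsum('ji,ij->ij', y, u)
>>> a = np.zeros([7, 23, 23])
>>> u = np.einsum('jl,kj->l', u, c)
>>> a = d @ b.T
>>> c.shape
(29, 3)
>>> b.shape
(3, 23)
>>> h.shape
(29, 3)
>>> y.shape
(23, 3)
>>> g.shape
(23, 23)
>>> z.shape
(29, 29)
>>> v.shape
(3, 3)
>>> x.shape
(29, 3, 29)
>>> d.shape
(3, 23)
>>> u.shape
(23,)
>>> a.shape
(3, 3)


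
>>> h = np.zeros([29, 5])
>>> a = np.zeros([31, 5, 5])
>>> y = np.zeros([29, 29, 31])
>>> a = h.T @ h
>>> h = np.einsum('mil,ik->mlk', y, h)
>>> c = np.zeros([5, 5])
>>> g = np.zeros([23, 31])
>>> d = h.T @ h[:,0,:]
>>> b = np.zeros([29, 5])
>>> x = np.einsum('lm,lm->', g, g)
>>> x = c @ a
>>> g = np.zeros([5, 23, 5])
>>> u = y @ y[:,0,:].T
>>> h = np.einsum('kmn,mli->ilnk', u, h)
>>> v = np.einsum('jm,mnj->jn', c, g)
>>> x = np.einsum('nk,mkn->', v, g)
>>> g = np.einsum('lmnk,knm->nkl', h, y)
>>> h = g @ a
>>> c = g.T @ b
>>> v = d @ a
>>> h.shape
(29, 29, 5)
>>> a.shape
(5, 5)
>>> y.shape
(29, 29, 31)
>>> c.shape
(5, 29, 5)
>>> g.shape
(29, 29, 5)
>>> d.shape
(5, 31, 5)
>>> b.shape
(29, 5)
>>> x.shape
()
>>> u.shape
(29, 29, 29)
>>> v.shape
(5, 31, 5)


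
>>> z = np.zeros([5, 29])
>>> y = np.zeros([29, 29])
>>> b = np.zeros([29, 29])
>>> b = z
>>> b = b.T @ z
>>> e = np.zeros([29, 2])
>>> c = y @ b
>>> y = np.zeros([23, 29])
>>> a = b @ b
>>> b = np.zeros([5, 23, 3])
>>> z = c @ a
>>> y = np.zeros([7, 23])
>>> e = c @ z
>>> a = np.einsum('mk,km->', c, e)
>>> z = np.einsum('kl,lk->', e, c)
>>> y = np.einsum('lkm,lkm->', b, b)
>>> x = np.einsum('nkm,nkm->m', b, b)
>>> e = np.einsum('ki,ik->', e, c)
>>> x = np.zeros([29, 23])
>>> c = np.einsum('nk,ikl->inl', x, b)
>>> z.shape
()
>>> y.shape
()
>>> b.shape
(5, 23, 3)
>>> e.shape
()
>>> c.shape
(5, 29, 3)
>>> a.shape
()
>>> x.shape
(29, 23)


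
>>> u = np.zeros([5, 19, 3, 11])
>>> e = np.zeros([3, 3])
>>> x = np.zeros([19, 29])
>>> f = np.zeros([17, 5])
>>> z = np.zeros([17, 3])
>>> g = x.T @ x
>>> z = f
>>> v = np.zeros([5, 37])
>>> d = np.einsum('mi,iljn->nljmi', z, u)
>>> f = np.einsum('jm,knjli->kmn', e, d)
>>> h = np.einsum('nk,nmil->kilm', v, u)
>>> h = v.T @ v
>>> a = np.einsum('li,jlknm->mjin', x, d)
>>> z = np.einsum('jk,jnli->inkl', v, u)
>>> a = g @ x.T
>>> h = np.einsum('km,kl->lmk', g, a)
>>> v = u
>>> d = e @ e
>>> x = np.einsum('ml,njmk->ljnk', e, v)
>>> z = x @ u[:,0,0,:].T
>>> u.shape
(5, 19, 3, 11)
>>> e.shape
(3, 3)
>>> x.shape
(3, 19, 5, 11)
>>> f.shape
(11, 3, 19)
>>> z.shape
(3, 19, 5, 5)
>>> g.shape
(29, 29)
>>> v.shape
(5, 19, 3, 11)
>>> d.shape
(3, 3)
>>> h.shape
(19, 29, 29)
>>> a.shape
(29, 19)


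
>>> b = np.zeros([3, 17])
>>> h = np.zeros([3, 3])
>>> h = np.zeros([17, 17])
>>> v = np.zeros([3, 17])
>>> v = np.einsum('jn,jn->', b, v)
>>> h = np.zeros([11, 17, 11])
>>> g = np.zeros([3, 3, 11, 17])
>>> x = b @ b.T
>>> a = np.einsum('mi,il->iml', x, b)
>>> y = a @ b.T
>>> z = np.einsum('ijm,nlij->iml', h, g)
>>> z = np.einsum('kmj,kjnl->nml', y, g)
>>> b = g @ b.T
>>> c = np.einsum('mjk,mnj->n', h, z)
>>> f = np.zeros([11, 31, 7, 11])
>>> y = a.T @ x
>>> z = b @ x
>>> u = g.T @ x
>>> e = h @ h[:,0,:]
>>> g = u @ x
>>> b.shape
(3, 3, 11, 3)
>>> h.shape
(11, 17, 11)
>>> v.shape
()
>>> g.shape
(17, 11, 3, 3)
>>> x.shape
(3, 3)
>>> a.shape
(3, 3, 17)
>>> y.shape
(17, 3, 3)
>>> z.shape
(3, 3, 11, 3)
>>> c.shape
(3,)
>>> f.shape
(11, 31, 7, 11)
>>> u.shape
(17, 11, 3, 3)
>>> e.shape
(11, 17, 11)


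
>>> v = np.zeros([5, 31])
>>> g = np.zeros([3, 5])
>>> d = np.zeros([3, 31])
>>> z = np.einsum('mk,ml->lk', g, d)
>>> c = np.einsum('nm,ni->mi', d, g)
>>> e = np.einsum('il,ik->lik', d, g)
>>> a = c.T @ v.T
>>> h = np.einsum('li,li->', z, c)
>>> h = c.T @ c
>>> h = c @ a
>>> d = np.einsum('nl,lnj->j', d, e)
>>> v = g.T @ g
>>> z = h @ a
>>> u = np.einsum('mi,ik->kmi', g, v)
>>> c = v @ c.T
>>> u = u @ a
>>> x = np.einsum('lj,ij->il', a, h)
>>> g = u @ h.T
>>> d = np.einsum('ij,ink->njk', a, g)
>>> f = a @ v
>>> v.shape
(5, 5)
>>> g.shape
(5, 3, 31)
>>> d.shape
(3, 5, 31)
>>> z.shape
(31, 5)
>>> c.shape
(5, 31)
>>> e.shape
(31, 3, 5)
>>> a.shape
(5, 5)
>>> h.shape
(31, 5)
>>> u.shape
(5, 3, 5)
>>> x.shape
(31, 5)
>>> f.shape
(5, 5)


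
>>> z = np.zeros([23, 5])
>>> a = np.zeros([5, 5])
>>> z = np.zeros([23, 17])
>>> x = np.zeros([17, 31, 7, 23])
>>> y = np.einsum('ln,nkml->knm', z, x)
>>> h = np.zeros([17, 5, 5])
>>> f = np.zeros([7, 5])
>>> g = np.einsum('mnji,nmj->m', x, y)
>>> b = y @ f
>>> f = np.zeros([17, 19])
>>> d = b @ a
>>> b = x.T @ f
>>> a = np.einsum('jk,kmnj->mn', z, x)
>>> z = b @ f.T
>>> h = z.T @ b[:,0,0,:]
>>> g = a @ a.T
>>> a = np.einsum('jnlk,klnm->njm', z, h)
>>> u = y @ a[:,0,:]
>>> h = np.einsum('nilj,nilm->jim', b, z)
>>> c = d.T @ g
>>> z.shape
(23, 7, 31, 17)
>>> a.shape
(7, 23, 19)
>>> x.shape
(17, 31, 7, 23)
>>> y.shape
(31, 17, 7)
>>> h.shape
(19, 7, 17)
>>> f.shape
(17, 19)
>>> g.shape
(31, 31)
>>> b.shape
(23, 7, 31, 19)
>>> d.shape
(31, 17, 5)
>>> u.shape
(31, 17, 19)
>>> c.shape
(5, 17, 31)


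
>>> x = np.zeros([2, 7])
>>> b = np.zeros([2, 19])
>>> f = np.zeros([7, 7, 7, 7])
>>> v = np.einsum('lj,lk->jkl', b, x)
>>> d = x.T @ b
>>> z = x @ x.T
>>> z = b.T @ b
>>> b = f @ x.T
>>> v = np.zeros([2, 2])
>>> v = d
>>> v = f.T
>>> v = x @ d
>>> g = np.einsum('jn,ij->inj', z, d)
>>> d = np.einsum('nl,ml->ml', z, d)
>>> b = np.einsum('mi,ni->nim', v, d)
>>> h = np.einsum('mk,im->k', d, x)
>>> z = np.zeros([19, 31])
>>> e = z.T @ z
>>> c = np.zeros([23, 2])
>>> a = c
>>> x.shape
(2, 7)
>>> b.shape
(7, 19, 2)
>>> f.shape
(7, 7, 7, 7)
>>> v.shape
(2, 19)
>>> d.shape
(7, 19)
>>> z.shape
(19, 31)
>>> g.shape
(7, 19, 19)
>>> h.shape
(19,)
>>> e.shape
(31, 31)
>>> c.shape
(23, 2)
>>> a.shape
(23, 2)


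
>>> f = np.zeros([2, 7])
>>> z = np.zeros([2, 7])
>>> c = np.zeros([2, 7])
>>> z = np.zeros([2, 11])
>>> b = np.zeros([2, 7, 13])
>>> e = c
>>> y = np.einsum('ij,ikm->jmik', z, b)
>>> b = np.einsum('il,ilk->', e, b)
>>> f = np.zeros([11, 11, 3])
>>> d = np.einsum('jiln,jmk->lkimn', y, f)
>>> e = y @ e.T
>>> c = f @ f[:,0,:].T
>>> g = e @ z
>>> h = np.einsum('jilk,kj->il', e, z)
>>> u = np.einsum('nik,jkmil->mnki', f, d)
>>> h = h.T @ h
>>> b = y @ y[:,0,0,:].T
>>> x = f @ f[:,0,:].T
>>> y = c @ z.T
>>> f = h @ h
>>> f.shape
(2, 2)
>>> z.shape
(2, 11)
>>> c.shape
(11, 11, 11)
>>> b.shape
(11, 13, 2, 11)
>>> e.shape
(11, 13, 2, 2)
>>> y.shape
(11, 11, 2)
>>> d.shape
(2, 3, 13, 11, 7)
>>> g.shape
(11, 13, 2, 11)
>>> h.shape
(2, 2)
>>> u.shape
(13, 11, 3, 11)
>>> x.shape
(11, 11, 11)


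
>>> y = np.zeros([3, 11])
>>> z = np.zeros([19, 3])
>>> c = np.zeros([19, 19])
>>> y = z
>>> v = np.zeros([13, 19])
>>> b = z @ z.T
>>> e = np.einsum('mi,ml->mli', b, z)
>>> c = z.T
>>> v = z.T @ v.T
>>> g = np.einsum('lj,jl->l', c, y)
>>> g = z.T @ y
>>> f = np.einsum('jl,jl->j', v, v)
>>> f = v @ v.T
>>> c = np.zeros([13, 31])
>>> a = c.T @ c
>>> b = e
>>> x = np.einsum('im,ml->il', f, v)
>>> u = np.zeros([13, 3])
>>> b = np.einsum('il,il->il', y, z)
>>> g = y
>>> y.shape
(19, 3)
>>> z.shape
(19, 3)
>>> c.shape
(13, 31)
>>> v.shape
(3, 13)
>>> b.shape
(19, 3)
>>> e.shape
(19, 3, 19)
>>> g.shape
(19, 3)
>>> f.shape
(3, 3)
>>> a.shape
(31, 31)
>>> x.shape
(3, 13)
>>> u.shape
(13, 3)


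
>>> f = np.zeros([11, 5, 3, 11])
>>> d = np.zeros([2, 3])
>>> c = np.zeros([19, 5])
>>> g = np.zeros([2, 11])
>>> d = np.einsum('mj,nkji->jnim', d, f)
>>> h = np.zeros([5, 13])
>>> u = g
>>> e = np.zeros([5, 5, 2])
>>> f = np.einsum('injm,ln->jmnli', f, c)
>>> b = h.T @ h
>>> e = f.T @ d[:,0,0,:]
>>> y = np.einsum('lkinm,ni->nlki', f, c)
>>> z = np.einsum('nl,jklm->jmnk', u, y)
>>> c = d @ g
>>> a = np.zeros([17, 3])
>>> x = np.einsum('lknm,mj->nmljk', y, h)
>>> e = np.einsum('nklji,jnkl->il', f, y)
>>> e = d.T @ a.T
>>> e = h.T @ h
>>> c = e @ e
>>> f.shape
(3, 11, 5, 19, 11)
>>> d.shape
(3, 11, 11, 2)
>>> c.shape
(13, 13)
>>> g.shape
(2, 11)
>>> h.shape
(5, 13)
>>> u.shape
(2, 11)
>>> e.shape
(13, 13)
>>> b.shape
(13, 13)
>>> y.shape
(19, 3, 11, 5)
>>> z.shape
(19, 5, 2, 3)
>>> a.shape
(17, 3)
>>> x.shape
(11, 5, 19, 13, 3)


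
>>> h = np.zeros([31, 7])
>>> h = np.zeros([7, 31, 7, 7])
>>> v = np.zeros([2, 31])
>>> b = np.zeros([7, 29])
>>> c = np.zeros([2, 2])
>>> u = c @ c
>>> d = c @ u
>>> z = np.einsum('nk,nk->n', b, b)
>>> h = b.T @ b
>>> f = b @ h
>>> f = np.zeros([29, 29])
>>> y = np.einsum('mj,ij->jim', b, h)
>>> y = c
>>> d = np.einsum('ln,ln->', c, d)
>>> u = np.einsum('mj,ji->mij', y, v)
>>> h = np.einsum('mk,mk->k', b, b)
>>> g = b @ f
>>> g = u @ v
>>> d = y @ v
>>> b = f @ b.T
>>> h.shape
(29,)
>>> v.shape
(2, 31)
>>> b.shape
(29, 7)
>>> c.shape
(2, 2)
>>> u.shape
(2, 31, 2)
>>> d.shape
(2, 31)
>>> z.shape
(7,)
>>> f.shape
(29, 29)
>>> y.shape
(2, 2)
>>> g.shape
(2, 31, 31)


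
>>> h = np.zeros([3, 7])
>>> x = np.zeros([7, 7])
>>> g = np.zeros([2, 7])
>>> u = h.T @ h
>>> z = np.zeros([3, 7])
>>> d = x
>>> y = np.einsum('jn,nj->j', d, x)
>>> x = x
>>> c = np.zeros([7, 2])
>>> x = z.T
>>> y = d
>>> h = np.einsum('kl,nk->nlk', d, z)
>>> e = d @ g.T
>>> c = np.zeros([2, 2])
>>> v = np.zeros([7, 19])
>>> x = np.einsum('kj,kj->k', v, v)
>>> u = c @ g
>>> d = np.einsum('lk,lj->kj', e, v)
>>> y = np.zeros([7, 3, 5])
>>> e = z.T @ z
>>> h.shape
(3, 7, 7)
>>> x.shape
(7,)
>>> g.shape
(2, 7)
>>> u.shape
(2, 7)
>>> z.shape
(3, 7)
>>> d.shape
(2, 19)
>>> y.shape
(7, 3, 5)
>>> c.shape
(2, 2)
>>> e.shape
(7, 7)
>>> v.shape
(7, 19)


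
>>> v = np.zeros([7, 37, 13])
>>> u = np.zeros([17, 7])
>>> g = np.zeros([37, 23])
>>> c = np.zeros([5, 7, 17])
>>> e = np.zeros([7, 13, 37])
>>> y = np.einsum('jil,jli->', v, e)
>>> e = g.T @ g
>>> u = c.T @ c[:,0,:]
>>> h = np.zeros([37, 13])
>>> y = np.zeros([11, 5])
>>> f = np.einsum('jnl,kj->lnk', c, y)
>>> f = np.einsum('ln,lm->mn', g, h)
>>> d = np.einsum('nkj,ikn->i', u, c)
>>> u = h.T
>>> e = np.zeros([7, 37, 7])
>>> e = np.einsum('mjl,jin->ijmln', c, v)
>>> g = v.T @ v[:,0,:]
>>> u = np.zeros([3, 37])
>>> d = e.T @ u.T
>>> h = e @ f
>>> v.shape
(7, 37, 13)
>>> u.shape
(3, 37)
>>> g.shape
(13, 37, 13)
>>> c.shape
(5, 7, 17)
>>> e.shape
(37, 7, 5, 17, 13)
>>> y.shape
(11, 5)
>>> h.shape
(37, 7, 5, 17, 23)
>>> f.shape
(13, 23)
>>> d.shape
(13, 17, 5, 7, 3)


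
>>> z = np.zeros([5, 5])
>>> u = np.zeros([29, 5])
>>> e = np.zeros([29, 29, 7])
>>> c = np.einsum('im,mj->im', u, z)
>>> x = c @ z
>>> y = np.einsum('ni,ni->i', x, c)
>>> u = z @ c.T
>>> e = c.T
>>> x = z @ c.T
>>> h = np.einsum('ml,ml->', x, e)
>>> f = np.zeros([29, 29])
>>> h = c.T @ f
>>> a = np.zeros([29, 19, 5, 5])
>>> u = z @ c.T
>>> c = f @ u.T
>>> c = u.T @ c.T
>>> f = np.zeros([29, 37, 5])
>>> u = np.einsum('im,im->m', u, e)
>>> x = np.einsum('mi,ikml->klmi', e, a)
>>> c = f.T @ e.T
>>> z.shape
(5, 5)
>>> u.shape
(29,)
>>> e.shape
(5, 29)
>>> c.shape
(5, 37, 5)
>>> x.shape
(19, 5, 5, 29)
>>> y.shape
(5,)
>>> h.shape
(5, 29)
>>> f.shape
(29, 37, 5)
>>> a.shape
(29, 19, 5, 5)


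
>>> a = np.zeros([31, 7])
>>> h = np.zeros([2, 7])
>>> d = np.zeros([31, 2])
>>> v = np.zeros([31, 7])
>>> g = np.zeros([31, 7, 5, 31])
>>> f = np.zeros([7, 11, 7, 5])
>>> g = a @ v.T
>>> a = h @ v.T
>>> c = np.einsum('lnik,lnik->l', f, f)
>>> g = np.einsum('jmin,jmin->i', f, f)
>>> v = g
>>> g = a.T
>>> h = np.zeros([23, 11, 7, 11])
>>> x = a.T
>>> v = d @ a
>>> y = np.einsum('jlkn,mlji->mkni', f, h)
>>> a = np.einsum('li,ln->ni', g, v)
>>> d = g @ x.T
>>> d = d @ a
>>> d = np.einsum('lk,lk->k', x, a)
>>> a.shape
(31, 2)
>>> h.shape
(23, 11, 7, 11)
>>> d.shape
(2,)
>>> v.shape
(31, 31)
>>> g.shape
(31, 2)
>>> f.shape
(7, 11, 7, 5)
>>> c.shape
(7,)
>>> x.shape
(31, 2)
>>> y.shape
(23, 7, 5, 11)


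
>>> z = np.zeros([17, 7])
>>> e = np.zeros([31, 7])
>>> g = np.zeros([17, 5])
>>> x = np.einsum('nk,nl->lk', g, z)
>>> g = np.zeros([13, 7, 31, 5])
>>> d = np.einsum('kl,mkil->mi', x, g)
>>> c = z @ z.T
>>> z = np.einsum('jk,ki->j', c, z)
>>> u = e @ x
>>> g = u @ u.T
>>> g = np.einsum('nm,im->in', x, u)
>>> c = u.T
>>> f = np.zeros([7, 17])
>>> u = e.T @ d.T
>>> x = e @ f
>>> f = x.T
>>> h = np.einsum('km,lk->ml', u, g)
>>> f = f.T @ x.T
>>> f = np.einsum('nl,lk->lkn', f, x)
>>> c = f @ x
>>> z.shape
(17,)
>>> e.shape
(31, 7)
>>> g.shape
(31, 7)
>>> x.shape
(31, 17)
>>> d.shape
(13, 31)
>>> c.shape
(31, 17, 17)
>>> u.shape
(7, 13)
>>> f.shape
(31, 17, 31)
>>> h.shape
(13, 31)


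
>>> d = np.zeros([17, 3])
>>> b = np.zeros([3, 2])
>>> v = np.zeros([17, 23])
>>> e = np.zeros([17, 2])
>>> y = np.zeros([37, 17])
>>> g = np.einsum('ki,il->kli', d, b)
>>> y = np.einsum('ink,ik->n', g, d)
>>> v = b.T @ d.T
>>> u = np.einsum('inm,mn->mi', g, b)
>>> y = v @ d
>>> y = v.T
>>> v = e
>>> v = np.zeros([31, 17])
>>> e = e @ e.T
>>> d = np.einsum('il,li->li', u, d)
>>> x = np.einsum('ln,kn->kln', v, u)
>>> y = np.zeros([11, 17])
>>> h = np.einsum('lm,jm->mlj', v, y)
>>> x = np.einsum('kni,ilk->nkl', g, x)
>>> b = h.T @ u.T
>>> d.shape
(17, 3)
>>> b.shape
(11, 31, 3)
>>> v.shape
(31, 17)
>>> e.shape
(17, 17)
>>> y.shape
(11, 17)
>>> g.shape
(17, 2, 3)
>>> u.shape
(3, 17)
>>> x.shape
(2, 17, 31)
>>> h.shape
(17, 31, 11)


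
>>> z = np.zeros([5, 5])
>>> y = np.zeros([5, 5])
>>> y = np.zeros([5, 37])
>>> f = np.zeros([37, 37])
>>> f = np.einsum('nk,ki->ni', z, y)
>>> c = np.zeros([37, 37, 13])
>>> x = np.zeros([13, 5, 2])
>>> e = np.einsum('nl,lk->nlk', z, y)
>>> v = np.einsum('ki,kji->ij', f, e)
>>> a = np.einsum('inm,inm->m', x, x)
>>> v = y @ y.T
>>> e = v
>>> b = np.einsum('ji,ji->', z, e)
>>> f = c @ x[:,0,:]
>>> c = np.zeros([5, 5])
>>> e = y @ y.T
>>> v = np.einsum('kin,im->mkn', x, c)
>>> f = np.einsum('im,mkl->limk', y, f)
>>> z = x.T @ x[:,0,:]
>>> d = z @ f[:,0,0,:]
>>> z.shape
(2, 5, 2)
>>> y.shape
(5, 37)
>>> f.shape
(2, 5, 37, 37)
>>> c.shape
(5, 5)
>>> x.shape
(13, 5, 2)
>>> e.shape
(5, 5)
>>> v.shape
(5, 13, 2)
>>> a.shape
(2,)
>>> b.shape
()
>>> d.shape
(2, 5, 37)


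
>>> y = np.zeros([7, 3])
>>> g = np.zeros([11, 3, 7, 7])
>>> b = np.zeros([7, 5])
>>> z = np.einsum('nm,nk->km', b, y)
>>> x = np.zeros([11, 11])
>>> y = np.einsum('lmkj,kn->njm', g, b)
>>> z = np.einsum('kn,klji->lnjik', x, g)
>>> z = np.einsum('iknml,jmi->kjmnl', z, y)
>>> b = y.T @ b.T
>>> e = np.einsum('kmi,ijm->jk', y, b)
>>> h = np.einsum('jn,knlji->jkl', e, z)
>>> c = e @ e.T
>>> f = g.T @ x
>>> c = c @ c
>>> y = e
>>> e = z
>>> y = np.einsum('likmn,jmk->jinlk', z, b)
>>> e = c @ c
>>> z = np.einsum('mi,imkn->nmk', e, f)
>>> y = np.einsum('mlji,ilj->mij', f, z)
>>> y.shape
(7, 11, 3)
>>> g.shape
(11, 3, 7, 7)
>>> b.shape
(3, 7, 7)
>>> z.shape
(11, 7, 3)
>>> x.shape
(11, 11)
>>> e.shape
(7, 7)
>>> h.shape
(7, 11, 7)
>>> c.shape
(7, 7)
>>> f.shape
(7, 7, 3, 11)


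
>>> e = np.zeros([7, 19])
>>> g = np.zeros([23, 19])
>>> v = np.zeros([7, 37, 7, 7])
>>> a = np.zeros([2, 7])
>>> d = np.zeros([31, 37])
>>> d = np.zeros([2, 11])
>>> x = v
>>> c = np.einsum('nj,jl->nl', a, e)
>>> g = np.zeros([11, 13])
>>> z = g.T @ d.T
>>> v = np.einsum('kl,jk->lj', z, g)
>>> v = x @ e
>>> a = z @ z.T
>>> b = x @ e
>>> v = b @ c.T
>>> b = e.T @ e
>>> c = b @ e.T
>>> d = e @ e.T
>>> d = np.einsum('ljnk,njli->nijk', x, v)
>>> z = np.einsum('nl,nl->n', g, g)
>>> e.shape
(7, 19)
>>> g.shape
(11, 13)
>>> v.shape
(7, 37, 7, 2)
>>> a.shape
(13, 13)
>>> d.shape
(7, 2, 37, 7)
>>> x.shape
(7, 37, 7, 7)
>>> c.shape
(19, 7)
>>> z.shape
(11,)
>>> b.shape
(19, 19)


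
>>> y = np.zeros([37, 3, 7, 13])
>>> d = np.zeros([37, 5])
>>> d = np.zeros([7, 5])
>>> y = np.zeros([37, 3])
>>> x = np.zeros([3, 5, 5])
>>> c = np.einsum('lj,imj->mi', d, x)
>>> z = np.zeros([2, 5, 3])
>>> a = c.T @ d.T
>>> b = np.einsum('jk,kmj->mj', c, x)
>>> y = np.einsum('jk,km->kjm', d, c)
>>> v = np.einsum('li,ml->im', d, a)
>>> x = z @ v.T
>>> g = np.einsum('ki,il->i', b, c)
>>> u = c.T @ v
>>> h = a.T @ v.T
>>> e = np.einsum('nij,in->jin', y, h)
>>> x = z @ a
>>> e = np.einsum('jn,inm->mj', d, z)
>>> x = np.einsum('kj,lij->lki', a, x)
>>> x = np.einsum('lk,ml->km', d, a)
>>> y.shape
(5, 7, 3)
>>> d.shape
(7, 5)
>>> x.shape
(5, 3)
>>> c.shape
(5, 3)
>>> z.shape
(2, 5, 3)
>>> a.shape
(3, 7)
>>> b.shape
(5, 5)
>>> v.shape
(5, 3)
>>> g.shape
(5,)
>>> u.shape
(3, 3)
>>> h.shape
(7, 5)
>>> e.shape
(3, 7)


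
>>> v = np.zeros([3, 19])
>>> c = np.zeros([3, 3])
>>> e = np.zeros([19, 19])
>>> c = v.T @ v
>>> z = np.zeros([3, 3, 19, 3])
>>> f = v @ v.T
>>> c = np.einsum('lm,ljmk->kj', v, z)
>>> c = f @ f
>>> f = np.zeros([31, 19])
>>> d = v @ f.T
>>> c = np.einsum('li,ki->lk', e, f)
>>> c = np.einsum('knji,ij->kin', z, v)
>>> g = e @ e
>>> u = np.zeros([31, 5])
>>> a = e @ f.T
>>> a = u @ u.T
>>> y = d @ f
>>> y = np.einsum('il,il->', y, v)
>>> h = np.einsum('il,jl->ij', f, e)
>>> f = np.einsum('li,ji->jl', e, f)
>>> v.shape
(3, 19)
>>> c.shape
(3, 3, 3)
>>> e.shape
(19, 19)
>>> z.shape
(3, 3, 19, 3)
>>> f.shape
(31, 19)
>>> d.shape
(3, 31)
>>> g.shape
(19, 19)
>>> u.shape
(31, 5)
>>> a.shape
(31, 31)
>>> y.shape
()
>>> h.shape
(31, 19)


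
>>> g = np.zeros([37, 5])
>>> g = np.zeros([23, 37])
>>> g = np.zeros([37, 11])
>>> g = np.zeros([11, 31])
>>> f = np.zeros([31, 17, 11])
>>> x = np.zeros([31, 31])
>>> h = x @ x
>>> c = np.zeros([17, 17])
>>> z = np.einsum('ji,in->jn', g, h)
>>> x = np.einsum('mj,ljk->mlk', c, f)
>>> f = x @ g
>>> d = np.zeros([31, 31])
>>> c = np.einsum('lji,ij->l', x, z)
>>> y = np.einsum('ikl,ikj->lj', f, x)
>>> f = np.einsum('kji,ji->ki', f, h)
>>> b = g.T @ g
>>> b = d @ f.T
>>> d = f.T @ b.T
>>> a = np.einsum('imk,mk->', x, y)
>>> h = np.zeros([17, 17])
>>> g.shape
(11, 31)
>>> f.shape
(17, 31)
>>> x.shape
(17, 31, 11)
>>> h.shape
(17, 17)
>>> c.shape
(17,)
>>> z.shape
(11, 31)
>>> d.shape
(31, 31)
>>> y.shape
(31, 11)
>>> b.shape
(31, 17)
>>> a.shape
()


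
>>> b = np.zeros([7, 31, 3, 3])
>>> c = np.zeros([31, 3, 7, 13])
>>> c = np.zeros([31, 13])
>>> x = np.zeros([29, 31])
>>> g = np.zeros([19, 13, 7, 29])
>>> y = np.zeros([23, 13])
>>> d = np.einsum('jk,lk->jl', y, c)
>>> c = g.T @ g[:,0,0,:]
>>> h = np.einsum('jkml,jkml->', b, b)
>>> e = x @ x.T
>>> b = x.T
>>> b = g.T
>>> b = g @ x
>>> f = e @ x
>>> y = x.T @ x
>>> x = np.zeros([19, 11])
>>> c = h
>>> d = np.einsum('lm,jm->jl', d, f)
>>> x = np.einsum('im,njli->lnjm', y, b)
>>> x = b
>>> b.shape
(19, 13, 7, 31)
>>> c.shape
()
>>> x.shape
(19, 13, 7, 31)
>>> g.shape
(19, 13, 7, 29)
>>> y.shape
(31, 31)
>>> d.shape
(29, 23)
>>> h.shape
()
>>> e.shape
(29, 29)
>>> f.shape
(29, 31)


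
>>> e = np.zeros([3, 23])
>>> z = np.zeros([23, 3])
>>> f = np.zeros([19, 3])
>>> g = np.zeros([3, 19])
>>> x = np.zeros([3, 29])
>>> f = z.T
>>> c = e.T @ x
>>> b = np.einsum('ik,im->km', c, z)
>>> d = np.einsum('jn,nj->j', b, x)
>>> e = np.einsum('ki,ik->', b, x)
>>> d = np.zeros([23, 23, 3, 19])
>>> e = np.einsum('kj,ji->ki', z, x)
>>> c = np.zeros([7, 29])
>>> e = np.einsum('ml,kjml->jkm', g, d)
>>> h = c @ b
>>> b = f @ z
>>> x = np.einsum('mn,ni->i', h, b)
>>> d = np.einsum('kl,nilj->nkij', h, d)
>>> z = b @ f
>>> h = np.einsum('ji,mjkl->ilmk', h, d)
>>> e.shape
(23, 23, 3)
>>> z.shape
(3, 23)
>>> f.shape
(3, 23)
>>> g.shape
(3, 19)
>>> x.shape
(3,)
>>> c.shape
(7, 29)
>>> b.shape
(3, 3)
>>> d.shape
(23, 7, 23, 19)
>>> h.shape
(3, 19, 23, 23)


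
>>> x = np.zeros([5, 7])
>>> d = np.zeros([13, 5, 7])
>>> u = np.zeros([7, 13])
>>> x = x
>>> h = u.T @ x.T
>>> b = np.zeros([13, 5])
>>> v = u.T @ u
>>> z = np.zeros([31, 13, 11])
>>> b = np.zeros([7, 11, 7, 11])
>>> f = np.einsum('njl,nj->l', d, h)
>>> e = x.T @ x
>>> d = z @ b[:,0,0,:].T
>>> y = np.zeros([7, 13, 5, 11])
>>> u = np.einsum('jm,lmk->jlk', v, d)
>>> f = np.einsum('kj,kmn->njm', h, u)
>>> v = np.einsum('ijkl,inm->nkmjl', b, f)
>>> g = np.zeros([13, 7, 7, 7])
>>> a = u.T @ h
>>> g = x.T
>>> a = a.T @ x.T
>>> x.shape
(5, 7)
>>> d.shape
(31, 13, 7)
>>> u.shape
(13, 31, 7)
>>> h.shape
(13, 5)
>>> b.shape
(7, 11, 7, 11)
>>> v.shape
(5, 7, 31, 11, 11)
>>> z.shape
(31, 13, 11)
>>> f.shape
(7, 5, 31)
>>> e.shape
(7, 7)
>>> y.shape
(7, 13, 5, 11)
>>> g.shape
(7, 5)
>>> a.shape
(5, 31, 5)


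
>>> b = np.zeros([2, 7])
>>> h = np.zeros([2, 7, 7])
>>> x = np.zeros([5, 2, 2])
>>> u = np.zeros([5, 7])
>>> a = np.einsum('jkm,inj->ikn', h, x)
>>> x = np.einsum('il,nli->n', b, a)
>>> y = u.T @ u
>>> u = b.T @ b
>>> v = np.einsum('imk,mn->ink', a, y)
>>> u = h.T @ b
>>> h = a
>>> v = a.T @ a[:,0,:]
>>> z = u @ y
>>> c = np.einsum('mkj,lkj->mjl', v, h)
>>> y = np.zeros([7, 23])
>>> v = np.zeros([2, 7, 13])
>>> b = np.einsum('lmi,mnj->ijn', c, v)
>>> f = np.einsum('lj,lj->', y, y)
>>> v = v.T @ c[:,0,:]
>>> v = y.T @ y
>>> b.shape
(5, 13, 7)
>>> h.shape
(5, 7, 2)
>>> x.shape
(5,)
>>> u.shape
(7, 7, 7)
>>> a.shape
(5, 7, 2)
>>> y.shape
(7, 23)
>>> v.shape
(23, 23)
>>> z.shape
(7, 7, 7)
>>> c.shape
(2, 2, 5)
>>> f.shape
()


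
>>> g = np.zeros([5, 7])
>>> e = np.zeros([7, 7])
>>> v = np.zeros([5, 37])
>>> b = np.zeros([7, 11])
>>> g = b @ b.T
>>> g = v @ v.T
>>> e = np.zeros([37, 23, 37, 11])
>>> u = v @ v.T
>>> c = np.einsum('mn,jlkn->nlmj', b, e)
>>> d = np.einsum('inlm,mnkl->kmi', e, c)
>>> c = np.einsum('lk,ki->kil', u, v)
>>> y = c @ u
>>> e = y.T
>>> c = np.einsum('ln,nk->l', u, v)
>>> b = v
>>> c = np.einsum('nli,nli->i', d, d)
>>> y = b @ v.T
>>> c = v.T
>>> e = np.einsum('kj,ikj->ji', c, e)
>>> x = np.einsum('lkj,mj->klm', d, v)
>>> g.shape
(5, 5)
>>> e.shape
(5, 5)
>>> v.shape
(5, 37)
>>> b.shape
(5, 37)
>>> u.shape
(5, 5)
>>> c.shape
(37, 5)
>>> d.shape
(7, 11, 37)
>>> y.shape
(5, 5)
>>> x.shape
(11, 7, 5)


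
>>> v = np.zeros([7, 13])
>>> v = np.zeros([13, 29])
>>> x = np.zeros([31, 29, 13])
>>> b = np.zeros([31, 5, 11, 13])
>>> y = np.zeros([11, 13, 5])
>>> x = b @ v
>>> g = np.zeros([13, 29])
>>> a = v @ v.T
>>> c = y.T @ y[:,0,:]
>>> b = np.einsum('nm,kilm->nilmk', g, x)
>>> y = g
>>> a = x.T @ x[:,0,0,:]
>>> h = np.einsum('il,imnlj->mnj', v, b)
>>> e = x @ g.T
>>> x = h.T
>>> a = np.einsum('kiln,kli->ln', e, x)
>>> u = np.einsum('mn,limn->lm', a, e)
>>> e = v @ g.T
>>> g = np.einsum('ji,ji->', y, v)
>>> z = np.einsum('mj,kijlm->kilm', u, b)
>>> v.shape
(13, 29)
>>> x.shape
(31, 11, 5)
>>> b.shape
(13, 5, 11, 29, 31)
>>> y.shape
(13, 29)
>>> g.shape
()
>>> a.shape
(11, 13)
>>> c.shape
(5, 13, 5)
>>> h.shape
(5, 11, 31)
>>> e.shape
(13, 13)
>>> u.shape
(31, 11)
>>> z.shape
(13, 5, 29, 31)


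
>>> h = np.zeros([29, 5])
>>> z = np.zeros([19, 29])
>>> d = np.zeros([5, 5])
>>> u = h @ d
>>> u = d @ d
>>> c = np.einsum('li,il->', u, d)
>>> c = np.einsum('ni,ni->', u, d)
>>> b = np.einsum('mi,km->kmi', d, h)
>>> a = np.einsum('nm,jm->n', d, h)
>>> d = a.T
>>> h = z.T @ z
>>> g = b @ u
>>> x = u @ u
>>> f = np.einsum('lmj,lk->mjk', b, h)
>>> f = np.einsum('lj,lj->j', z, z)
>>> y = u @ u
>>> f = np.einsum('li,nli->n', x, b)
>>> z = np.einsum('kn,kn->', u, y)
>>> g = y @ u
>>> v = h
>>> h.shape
(29, 29)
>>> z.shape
()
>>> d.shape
(5,)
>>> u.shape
(5, 5)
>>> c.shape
()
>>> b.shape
(29, 5, 5)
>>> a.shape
(5,)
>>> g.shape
(5, 5)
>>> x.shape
(5, 5)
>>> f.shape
(29,)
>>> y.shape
(5, 5)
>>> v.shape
(29, 29)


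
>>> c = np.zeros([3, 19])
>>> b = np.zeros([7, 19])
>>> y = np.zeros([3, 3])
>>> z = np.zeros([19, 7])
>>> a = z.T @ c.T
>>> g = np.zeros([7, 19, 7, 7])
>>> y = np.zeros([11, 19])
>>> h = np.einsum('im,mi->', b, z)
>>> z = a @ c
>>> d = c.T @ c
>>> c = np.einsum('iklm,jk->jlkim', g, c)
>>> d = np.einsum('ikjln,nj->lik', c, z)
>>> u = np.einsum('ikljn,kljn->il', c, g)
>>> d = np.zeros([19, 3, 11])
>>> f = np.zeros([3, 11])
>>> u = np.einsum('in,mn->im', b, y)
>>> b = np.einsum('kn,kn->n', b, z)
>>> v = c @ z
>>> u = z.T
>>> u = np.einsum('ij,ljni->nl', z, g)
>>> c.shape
(3, 7, 19, 7, 7)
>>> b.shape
(19,)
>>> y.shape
(11, 19)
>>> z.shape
(7, 19)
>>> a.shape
(7, 3)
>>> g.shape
(7, 19, 7, 7)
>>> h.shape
()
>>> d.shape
(19, 3, 11)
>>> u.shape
(7, 7)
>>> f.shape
(3, 11)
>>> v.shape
(3, 7, 19, 7, 19)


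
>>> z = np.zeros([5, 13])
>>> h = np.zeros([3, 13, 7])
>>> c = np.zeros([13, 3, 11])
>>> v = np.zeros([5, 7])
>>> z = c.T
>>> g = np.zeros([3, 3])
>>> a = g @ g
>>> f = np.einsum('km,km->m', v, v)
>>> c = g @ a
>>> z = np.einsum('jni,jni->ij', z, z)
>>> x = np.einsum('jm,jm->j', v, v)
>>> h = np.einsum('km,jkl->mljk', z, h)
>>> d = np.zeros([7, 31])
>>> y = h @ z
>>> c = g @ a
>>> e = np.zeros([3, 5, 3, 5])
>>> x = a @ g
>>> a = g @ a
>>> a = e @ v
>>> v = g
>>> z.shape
(13, 11)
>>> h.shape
(11, 7, 3, 13)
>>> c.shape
(3, 3)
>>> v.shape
(3, 3)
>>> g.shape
(3, 3)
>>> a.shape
(3, 5, 3, 7)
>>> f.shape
(7,)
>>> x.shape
(3, 3)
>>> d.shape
(7, 31)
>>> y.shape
(11, 7, 3, 11)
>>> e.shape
(3, 5, 3, 5)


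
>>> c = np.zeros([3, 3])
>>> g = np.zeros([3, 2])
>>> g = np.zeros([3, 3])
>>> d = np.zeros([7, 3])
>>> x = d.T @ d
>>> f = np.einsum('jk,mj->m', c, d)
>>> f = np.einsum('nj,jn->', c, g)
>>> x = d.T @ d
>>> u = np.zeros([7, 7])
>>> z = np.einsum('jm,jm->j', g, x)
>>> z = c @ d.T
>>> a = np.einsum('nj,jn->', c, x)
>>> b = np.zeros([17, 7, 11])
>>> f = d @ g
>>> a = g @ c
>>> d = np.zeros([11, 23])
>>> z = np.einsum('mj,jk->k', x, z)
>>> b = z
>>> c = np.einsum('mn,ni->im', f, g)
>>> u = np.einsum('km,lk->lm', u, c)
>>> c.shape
(3, 7)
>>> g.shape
(3, 3)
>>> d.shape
(11, 23)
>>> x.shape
(3, 3)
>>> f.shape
(7, 3)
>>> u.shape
(3, 7)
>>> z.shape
(7,)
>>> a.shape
(3, 3)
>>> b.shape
(7,)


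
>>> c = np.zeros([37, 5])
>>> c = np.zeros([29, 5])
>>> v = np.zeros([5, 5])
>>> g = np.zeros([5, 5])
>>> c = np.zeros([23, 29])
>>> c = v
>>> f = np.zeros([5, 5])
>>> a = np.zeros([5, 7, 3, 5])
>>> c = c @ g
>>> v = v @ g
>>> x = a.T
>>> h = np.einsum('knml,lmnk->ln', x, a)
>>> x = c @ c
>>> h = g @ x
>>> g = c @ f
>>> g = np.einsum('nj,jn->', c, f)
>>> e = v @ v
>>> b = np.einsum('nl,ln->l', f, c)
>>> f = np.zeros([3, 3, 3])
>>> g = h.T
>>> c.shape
(5, 5)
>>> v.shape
(5, 5)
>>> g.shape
(5, 5)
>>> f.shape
(3, 3, 3)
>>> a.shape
(5, 7, 3, 5)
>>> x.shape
(5, 5)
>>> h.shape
(5, 5)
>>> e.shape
(5, 5)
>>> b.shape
(5,)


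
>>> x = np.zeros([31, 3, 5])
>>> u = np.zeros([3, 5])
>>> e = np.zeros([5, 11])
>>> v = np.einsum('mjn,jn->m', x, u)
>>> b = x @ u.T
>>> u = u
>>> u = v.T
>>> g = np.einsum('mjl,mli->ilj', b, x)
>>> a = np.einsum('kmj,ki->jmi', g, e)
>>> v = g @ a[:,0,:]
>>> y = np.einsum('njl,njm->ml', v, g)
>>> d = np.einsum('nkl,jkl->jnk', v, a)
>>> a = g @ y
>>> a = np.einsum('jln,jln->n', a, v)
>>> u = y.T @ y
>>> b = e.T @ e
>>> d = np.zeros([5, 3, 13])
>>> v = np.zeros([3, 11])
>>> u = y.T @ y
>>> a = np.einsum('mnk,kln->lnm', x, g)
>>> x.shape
(31, 3, 5)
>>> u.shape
(11, 11)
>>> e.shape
(5, 11)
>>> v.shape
(3, 11)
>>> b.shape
(11, 11)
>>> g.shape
(5, 3, 3)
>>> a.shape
(3, 3, 31)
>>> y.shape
(3, 11)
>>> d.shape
(5, 3, 13)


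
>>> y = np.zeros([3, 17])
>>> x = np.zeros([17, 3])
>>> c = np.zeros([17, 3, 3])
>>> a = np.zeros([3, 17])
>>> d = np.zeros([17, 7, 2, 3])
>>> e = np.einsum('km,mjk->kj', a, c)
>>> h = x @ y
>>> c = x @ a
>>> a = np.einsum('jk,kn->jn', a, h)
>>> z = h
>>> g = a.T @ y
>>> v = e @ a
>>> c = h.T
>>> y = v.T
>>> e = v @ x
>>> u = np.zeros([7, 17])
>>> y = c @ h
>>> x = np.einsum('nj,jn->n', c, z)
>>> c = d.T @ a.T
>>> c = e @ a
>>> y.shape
(17, 17)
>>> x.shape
(17,)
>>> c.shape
(3, 17)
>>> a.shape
(3, 17)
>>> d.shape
(17, 7, 2, 3)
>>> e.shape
(3, 3)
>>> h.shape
(17, 17)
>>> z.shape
(17, 17)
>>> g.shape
(17, 17)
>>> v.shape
(3, 17)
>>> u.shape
(7, 17)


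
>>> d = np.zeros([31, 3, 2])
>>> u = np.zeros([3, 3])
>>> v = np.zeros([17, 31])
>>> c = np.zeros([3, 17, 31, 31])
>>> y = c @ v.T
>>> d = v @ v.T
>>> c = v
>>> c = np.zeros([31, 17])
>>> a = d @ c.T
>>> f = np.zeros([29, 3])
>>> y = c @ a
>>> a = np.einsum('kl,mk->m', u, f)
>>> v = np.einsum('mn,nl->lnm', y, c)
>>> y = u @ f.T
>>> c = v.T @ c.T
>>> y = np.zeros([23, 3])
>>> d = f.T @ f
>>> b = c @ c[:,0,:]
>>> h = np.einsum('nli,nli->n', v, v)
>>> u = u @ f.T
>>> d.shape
(3, 3)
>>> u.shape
(3, 29)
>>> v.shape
(17, 31, 31)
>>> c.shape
(31, 31, 31)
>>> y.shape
(23, 3)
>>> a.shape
(29,)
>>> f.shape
(29, 3)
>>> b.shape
(31, 31, 31)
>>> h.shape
(17,)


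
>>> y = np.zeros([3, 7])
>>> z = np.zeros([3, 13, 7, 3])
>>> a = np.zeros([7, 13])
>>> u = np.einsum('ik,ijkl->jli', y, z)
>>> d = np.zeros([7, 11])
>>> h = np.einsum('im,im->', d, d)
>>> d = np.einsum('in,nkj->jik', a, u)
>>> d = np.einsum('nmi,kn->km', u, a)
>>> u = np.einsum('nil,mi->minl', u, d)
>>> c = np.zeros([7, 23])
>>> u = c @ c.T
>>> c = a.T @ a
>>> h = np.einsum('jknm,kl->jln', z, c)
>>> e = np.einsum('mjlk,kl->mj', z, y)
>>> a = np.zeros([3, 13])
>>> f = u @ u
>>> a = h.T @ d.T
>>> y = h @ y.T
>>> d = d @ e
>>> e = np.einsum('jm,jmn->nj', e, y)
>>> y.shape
(3, 13, 3)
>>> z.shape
(3, 13, 7, 3)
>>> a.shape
(7, 13, 7)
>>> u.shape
(7, 7)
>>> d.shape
(7, 13)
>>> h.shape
(3, 13, 7)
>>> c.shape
(13, 13)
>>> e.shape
(3, 3)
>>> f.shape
(7, 7)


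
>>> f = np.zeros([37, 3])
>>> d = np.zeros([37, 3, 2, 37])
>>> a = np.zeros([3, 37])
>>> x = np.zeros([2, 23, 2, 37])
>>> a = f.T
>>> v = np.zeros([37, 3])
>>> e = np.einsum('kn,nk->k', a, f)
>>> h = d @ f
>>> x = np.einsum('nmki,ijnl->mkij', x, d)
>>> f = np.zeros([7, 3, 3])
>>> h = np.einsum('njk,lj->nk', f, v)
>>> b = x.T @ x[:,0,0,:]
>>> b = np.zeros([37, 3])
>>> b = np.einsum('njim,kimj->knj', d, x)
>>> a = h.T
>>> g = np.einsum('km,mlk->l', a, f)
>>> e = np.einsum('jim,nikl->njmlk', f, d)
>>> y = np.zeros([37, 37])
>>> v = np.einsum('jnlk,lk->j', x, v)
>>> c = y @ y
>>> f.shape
(7, 3, 3)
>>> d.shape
(37, 3, 2, 37)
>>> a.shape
(3, 7)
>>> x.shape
(23, 2, 37, 3)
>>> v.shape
(23,)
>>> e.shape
(37, 7, 3, 37, 2)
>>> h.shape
(7, 3)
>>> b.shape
(23, 37, 3)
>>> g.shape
(3,)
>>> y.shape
(37, 37)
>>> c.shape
(37, 37)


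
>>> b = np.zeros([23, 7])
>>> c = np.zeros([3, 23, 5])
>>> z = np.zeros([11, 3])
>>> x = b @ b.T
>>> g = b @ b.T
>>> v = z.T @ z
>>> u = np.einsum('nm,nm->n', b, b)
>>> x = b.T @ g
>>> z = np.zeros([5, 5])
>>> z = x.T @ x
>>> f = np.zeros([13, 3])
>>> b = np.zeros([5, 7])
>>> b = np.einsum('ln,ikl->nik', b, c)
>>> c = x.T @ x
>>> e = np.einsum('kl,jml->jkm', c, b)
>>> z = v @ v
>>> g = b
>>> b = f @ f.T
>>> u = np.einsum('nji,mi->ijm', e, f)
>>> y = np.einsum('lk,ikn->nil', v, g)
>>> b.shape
(13, 13)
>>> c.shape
(23, 23)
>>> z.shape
(3, 3)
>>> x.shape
(7, 23)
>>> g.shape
(7, 3, 23)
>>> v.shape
(3, 3)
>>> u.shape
(3, 23, 13)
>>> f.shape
(13, 3)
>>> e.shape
(7, 23, 3)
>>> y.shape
(23, 7, 3)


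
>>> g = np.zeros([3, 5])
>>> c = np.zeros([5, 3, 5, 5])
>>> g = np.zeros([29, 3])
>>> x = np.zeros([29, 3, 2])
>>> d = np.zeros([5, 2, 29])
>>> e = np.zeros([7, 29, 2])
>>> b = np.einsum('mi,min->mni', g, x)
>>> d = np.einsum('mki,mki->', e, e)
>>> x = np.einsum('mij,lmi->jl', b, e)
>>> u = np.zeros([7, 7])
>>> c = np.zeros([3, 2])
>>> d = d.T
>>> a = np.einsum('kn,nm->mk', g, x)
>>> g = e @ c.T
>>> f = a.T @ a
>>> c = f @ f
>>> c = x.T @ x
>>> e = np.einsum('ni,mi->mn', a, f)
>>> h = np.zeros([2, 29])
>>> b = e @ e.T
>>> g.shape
(7, 29, 3)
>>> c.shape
(7, 7)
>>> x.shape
(3, 7)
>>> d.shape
()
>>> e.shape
(29, 7)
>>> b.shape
(29, 29)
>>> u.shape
(7, 7)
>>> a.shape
(7, 29)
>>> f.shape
(29, 29)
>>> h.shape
(2, 29)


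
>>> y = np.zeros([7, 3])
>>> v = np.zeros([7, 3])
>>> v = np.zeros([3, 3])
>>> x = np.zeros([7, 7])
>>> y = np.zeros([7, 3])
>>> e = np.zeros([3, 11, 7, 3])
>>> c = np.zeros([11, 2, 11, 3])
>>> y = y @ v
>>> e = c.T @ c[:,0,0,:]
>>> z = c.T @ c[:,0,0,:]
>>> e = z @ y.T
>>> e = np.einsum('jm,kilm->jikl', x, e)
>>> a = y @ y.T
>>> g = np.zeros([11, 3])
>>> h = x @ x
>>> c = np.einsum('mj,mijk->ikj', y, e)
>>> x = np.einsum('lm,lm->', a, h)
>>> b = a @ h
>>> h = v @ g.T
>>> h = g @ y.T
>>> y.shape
(7, 3)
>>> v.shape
(3, 3)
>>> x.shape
()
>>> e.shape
(7, 11, 3, 2)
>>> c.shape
(11, 2, 3)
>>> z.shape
(3, 11, 2, 3)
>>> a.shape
(7, 7)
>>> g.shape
(11, 3)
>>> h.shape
(11, 7)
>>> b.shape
(7, 7)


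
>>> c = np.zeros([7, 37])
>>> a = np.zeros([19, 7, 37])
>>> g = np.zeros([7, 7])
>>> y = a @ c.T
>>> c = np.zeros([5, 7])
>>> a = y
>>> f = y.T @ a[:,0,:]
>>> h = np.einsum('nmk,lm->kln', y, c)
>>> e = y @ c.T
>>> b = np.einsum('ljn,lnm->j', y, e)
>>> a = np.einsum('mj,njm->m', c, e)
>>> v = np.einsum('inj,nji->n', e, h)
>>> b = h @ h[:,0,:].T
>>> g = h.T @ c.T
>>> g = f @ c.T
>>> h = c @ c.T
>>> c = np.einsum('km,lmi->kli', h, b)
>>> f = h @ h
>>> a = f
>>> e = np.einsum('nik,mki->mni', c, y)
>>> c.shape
(5, 7, 7)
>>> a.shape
(5, 5)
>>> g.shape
(7, 7, 5)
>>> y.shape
(19, 7, 7)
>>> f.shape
(5, 5)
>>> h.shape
(5, 5)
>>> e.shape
(19, 5, 7)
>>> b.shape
(7, 5, 7)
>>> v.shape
(7,)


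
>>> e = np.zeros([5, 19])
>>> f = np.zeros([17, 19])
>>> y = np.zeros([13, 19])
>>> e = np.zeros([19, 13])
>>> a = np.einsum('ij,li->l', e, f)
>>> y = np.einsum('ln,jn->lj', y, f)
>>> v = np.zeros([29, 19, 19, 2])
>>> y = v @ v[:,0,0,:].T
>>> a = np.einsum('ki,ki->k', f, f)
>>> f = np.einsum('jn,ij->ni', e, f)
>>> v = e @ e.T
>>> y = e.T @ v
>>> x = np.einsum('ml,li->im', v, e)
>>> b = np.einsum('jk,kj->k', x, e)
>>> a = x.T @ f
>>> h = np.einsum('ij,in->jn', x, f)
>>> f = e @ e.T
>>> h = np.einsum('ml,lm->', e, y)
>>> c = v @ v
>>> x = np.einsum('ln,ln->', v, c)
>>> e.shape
(19, 13)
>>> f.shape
(19, 19)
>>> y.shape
(13, 19)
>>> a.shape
(19, 17)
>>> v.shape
(19, 19)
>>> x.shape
()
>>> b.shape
(19,)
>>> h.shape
()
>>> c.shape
(19, 19)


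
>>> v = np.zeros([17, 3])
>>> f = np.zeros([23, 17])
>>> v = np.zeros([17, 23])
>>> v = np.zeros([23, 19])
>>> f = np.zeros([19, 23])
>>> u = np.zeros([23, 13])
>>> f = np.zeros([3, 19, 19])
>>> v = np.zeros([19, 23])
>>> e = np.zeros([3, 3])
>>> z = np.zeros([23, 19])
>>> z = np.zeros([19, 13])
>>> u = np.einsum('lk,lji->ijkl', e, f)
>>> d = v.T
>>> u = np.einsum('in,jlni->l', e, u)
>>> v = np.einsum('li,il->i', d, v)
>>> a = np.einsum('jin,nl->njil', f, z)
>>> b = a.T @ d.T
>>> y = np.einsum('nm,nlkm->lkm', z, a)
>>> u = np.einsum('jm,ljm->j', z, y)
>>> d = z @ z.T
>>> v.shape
(19,)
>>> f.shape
(3, 19, 19)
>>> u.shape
(19,)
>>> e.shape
(3, 3)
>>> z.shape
(19, 13)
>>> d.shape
(19, 19)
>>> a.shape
(19, 3, 19, 13)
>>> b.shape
(13, 19, 3, 23)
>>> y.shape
(3, 19, 13)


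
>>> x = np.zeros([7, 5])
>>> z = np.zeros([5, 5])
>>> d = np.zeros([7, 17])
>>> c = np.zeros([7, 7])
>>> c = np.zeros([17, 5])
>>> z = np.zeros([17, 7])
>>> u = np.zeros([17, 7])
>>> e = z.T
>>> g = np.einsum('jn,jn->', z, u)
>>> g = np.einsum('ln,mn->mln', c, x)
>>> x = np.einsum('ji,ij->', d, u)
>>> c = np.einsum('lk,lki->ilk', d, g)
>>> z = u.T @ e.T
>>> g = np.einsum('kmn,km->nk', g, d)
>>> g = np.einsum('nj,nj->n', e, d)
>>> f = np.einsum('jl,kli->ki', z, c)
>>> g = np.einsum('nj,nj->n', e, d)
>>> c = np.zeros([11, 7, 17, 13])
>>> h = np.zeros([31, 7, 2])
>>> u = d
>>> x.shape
()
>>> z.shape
(7, 7)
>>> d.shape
(7, 17)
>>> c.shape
(11, 7, 17, 13)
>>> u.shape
(7, 17)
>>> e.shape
(7, 17)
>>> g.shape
(7,)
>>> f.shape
(5, 17)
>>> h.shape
(31, 7, 2)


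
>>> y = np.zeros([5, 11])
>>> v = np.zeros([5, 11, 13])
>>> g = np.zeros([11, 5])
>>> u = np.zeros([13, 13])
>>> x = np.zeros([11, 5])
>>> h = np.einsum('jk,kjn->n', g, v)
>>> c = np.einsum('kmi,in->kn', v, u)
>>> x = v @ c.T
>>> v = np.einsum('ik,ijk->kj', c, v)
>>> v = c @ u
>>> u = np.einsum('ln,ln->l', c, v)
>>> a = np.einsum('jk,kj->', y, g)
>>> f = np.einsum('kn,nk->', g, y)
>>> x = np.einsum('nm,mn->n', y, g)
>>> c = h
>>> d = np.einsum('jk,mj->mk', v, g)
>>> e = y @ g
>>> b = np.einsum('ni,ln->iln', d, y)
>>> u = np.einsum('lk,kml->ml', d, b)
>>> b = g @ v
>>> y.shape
(5, 11)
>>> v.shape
(5, 13)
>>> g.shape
(11, 5)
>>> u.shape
(5, 11)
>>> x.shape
(5,)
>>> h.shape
(13,)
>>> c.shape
(13,)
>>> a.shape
()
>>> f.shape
()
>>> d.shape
(11, 13)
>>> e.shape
(5, 5)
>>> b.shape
(11, 13)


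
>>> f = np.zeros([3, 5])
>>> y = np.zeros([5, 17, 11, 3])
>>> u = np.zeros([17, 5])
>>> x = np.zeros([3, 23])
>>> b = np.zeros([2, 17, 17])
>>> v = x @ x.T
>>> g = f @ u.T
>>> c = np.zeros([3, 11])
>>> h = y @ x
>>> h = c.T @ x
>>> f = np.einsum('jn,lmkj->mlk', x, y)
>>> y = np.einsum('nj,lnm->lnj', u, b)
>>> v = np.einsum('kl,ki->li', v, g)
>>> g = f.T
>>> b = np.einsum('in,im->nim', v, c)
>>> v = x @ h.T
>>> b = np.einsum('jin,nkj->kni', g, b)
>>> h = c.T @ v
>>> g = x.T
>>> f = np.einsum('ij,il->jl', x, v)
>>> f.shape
(23, 11)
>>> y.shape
(2, 17, 5)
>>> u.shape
(17, 5)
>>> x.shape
(3, 23)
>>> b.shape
(3, 17, 5)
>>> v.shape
(3, 11)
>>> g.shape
(23, 3)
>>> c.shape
(3, 11)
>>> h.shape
(11, 11)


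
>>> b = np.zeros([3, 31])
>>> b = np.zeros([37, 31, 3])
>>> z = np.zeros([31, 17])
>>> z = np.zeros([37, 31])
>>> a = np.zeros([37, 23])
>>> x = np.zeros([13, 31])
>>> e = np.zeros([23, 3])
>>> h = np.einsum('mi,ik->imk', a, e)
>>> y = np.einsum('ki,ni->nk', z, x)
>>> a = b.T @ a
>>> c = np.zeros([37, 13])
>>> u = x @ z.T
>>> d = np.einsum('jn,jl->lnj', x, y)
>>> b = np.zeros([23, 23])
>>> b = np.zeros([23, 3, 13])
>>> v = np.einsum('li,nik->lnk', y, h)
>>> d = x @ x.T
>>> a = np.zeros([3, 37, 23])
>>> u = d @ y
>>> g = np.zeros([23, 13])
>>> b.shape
(23, 3, 13)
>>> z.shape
(37, 31)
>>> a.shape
(3, 37, 23)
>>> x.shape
(13, 31)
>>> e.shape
(23, 3)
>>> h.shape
(23, 37, 3)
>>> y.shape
(13, 37)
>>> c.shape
(37, 13)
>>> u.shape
(13, 37)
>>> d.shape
(13, 13)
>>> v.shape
(13, 23, 3)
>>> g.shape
(23, 13)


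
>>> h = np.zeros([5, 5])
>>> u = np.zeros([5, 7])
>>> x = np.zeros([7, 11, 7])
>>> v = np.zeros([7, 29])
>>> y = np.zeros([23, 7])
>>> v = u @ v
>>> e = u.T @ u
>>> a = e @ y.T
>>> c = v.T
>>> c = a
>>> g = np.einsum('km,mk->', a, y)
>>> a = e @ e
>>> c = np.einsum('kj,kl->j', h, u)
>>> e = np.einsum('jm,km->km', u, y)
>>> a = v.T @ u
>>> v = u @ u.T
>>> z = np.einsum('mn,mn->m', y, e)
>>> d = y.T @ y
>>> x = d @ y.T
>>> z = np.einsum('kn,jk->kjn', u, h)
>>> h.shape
(5, 5)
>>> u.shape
(5, 7)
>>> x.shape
(7, 23)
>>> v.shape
(5, 5)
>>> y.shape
(23, 7)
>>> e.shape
(23, 7)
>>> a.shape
(29, 7)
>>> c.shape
(5,)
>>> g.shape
()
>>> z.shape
(5, 5, 7)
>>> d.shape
(7, 7)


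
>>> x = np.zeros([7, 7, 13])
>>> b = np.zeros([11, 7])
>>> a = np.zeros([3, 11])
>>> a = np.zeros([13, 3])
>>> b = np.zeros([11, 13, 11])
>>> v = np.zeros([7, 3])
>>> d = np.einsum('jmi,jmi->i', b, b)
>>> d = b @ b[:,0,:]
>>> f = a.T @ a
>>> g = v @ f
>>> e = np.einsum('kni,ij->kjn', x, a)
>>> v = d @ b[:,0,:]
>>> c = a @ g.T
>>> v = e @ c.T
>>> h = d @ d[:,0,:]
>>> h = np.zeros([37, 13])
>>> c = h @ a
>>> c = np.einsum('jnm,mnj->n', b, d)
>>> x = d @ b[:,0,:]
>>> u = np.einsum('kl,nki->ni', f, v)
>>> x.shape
(11, 13, 11)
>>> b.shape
(11, 13, 11)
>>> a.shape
(13, 3)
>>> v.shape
(7, 3, 13)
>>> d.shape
(11, 13, 11)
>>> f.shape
(3, 3)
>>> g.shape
(7, 3)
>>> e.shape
(7, 3, 7)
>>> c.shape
(13,)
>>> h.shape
(37, 13)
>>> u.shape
(7, 13)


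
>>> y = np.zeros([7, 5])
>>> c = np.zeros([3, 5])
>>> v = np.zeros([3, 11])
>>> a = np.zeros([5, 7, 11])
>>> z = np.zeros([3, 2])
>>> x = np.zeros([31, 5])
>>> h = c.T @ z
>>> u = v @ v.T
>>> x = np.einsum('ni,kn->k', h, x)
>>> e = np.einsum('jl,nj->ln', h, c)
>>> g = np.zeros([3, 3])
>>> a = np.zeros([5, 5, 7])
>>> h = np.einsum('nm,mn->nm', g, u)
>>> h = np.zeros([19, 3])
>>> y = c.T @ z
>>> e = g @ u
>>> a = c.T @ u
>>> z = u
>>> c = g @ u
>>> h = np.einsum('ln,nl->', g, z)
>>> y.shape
(5, 2)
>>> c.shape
(3, 3)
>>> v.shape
(3, 11)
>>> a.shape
(5, 3)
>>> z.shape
(3, 3)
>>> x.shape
(31,)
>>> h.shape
()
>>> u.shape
(3, 3)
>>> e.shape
(3, 3)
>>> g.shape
(3, 3)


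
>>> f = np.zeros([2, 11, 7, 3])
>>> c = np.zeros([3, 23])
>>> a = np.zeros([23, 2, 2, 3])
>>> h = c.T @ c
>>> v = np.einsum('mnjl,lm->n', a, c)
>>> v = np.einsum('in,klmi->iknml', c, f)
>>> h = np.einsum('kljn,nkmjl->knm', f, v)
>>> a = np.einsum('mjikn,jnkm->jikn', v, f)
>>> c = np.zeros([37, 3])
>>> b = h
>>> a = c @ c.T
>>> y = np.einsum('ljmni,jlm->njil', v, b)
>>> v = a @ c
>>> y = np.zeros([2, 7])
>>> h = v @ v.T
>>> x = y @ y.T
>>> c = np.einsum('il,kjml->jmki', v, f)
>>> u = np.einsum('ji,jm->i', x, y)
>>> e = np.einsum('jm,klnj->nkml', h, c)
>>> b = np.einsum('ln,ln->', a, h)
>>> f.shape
(2, 11, 7, 3)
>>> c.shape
(11, 7, 2, 37)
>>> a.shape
(37, 37)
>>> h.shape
(37, 37)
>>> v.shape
(37, 3)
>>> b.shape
()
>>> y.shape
(2, 7)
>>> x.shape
(2, 2)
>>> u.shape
(2,)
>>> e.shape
(2, 11, 37, 7)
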